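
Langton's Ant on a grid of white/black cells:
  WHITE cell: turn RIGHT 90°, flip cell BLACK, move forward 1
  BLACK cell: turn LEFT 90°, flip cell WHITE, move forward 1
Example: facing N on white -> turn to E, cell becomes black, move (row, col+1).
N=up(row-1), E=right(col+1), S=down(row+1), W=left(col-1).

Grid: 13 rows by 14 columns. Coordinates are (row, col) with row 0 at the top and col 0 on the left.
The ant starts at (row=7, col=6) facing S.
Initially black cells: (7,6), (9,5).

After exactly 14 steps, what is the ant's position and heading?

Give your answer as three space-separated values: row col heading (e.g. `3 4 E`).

Answer: 6 7 S

Derivation:
Step 1: on BLACK (7,6): turn L to E, flip to white, move to (7,7). |black|=1
Step 2: on WHITE (7,7): turn R to S, flip to black, move to (8,7). |black|=2
Step 3: on WHITE (8,7): turn R to W, flip to black, move to (8,6). |black|=3
Step 4: on WHITE (8,6): turn R to N, flip to black, move to (7,6). |black|=4
Step 5: on WHITE (7,6): turn R to E, flip to black, move to (7,7). |black|=5
Step 6: on BLACK (7,7): turn L to N, flip to white, move to (6,7). |black|=4
Step 7: on WHITE (6,7): turn R to E, flip to black, move to (6,8). |black|=5
Step 8: on WHITE (6,8): turn R to S, flip to black, move to (7,8). |black|=6
Step 9: on WHITE (7,8): turn R to W, flip to black, move to (7,7). |black|=7
Step 10: on WHITE (7,7): turn R to N, flip to black, move to (6,7). |black|=8
Step 11: on BLACK (6,7): turn L to W, flip to white, move to (6,6). |black|=7
Step 12: on WHITE (6,6): turn R to N, flip to black, move to (5,6). |black|=8
Step 13: on WHITE (5,6): turn R to E, flip to black, move to (5,7). |black|=9
Step 14: on WHITE (5,7): turn R to S, flip to black, move to (6,7). |black|=10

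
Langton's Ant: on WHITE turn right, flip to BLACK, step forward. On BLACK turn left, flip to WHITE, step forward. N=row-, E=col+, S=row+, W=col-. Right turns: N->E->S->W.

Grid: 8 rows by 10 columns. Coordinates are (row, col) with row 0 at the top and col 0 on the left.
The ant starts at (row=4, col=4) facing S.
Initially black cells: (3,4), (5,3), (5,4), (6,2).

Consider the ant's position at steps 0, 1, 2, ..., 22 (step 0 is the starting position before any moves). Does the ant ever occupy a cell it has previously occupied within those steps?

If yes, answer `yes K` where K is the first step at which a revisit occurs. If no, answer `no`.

Step 1: on WHITE (4,4): turn R to W, flip to black, move to (4,3). |black|=5 — new cell
Step 2: on WHITE (4,3): turn R to N, flip to black, move to (3,3). |black|=6 — new cell
Step 3: on WHITE (3,3): turn R to E, flip to black, move to (3,4). |black|=7 — new cell
Step 4: on BLACK (3,4): turn L to N, flip to white, move to (2,4). |black|=6 — new cell
Step 5: on WHITE (2,4): turn R to E, flip to black, move to (2,5). |black|=7 — new cell
Step 6: on WHITE (2,5): turn R to S, flip to black, move to (3,5). |black|=8 — new cell
Step 7: on WHITE (3,5): turn R to W, flip to black, move to (3,4). |black|=9 — REVISIT

Answer: yes 7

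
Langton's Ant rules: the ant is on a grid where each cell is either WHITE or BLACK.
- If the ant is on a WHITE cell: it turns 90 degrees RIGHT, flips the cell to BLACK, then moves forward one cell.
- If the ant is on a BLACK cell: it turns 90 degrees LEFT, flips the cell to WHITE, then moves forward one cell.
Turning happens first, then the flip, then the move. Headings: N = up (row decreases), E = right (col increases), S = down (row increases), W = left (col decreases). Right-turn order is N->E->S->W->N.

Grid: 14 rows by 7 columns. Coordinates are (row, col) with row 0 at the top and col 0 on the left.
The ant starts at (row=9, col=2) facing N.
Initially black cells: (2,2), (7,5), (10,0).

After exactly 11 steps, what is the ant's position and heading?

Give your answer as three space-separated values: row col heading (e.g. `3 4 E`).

Step 1: on WHITE (9,2): turn R to E, flip to black, move to (9,3). |black|=4
Step 2: on WHITE (9,3): turn R to S, flip to black, move to (10,3). |black|=5
Step 3: on WHITE (10,3): turn R to W, flip to black, move to (10,2). |black|=6
Step 4: on WHITE (10,2): turn R to N, flip to black, move to (9,2). |black|=7
Step 5: on BLACK (9,2): turn L to W, flip to white, move to (9,1). |black|=6
Step 6: on WHITE (9,1): turn R to N, flip to black, move to (8,1). |black|=7
Step 7: on WHITE (8,1): turn R to E, flip to black, move to (8,2). |black|=8
Step 8: on WHITE (8,2): turn R to S, flip to black, move to (9,2). |black|=9
Step 9: on WHITE (9,2): turn R to W, flip to black, move to (9,1). |black|=10
Step 10: on BLACK (9,1): turn L to S, flip to white, move to (10,1). |black|=9
Step 11: on WHITE (10,1): turn R to W, flip to black, move to (10,0). |black|=10

Answer: 10 0 W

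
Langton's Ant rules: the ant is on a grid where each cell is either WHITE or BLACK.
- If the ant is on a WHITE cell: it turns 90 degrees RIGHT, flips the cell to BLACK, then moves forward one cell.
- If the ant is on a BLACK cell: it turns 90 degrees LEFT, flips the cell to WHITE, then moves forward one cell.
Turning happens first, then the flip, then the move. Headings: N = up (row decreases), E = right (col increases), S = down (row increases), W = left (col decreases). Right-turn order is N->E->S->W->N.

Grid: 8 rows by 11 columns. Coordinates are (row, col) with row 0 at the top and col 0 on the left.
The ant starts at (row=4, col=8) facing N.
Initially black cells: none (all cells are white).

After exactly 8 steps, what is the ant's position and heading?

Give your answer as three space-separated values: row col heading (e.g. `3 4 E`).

Step 1: on WHITE (4,8): turn R to E, flip to black, move to (4,9). |black|=1
Step 2: on WHITE (4,9): turn R to S, flip to black, move to (5,9). |black|=2
Step 3: on WHITE (5,9): turn R to W, flip to black, move to (5,8). |black|=3
Step 4: on WHITE (5,8): turn R to N, flip to black, move to (4,8). |black|=4
Step 5: on BLACK (4,8): turn L to W, flip to white, move to (4,7). |black|=3
Step 6: on WHITE (4,7): turn R to N, flip to black, move to (3,7). |black|=4
Step 7: on WHITE (3,7): turn R to E, flip to black, move to (3,8). |black|=5
Step 8: on WHITE (3,8): turn R to S, flip to black, move to (4,8). |black|=6

Answer: 4 8 S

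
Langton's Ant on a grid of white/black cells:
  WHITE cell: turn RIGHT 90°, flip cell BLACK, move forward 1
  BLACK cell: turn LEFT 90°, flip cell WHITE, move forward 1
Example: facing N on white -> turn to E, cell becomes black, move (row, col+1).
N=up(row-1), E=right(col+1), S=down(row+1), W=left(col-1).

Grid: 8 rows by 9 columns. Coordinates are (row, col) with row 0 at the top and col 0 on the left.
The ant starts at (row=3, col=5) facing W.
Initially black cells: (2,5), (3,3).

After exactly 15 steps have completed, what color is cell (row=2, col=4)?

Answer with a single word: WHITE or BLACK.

Step 1: on WHITE (3,5): turn R to N, flip to black, move to (2,5). |black|=3
Step 2: on BLACK (2,5): turn L to W, flip to white, move to (2,4). |black|=2
Step 3: on WHITE (2,4): turn R to N, flip to black, move to (1,4). |black|=3
Step 4: on WHITE (1,4): turn R to E, flip to black, move to (1,5). |black|=4
Step 5: on WHITE (1,5): turn R to S, flip to black, move to (2,5). |black|=5
Step 6: on WHITE (2,5): turn R to W, flip to black, move to (2,4). |black|=6
Step 7: on BLACK (2,4): turn L to S, flip to white, move to (3,4). |black|=5
Step 8: on WHITE (3,4): turn R to W, flip to black, move to (3,3). |black|=6
Step 9: on BLACK (3,3): turn L to S, flip to white, move to (4,3). |black|=5
Step 10: on WHITE (4,3): turn R to W, flip to black, move to (4,2). |black|=6
Step 11: on WHITE (4,2): turn R to N, flip to black, move to (3,2). |black|=7
Step 12: on WHITE (3,2): turn R to E, flip to black, move to (3,3). |black|=8
Step 13: on WHITE (3,3): turn R to S, flip to black, move to (4,3). |black|=9
Step 14: on BLACK (4,3): turn L to E, flip to white, move to (4,4). |black|=8
Step 15: on WHITE (4,4): turn R to S, flip to black, move to (5,4). |black|=9

Answer: WHITE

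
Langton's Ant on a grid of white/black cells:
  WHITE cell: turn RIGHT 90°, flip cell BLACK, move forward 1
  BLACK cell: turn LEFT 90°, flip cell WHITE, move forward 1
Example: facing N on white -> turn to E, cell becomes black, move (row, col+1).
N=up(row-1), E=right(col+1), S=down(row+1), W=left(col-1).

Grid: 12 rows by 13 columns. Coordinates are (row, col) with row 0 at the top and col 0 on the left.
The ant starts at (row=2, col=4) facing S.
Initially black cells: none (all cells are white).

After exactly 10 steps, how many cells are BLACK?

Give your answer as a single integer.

Answer: 6

Derivation:
Step 1: on WHITE (2,4): turn R to W, flip to black, move to (2,3). |black|=1
Step 2: on WHITE (2,3): turn R to N, flip to black, move to (1,3). |black|=2
Step 3: on WHITE (1,3): turn R to E, flip to black, move to (1,4). |black|=3
Step 4: on WHITE (1,4): turn R to S, flip to black, move to (2,4). |black|=4
Step 5: on BLACK (2,4): turn L to E, flip to white, move to (2,5). |black|=3
Step 6: on WHITE (2,5): turn R to S, flip to black, move to (3,5). |black|=4
Step 7: on WHITE (3,5): turn R to W, flip to black, move to (3,4). |black|=5
Step 8: on WHITE (3,4): turn R to N, flip to black, move to (2,4). |black|=6
Step 9: on WHITE (2,4): turn R to E, flip to black, move to (2,5). |black|=7
Step 10: on BLACK (2,5): turn L to N, flip to white, move to (1,5). |black|=6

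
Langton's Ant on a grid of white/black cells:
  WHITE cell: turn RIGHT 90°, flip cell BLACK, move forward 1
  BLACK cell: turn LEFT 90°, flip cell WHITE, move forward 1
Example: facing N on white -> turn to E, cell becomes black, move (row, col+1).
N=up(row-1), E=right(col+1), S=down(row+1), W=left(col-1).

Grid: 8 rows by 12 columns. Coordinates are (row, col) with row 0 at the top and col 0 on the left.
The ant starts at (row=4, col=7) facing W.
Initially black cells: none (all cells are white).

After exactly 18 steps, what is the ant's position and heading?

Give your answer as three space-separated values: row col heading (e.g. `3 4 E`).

Answer: 5 8 E

Derivation:
Step 1: on WHITE (4,7): turn R to N, flip to black, move to (3,7). |black|=1
Step 2: on WHITE (3,7): turn R to E, flip to black, move to (3,8). |black|=2
Step 3: on WHITE (3,8): turn R to S, flip to black, move to (4,8). |black|=3
Step 4: on WHITE (4,8): turn R to W, flip to black, move to (4,7). |black|=4
Step 5: on BLACK (4,7): turn L to S, flip to white, move to (5,7). |black|=3
Step 6: on WHITE (5,7): turn R to W, flip to black, move to (5,6). |black|=4
Step 7: on WHITE (5,6): turn R to N, flip to black, move to (4,6). |black|=5
Step 8: on WHITE (4,6): turn R to E, flip to black, move to (4,7). |black|=6
Step 9: on WHITE (4,7): turn R to S, flip to black, move to (5,7). |black|=7
Step 10: on BLACK (5,7): turn L to E, flip to white, move to (5,8). |black|=6
Step 11: on WHITE (5,8): turn R to S, flip to black, move to (6,8). |black|=7
Step 12: on WHITE (6,8): turn R to W, flip to black, move to (6,7). |black|=8
Step 13: on WHITE (6,7): turn R to N, flip to black, move to (5,7). |black|=9
Step 14: on WHITE (5,7): turn R to E, flip to black, move to (5,8). |black|=10
Step 15: on BLACK (5,8): turn L to N, flip to white, move to (4,8). |black|=9
Step 16: on BLACK (4,8): turn L to W, flip to white, move to (4,7). |black|=8
Step 17: on BLACK (4,7): turn L to S, flip to white, move to (5,7). |black|=7
Step 18: on BLACK (5,7): turn L to E, flip to white, move to (5,8). |black|=6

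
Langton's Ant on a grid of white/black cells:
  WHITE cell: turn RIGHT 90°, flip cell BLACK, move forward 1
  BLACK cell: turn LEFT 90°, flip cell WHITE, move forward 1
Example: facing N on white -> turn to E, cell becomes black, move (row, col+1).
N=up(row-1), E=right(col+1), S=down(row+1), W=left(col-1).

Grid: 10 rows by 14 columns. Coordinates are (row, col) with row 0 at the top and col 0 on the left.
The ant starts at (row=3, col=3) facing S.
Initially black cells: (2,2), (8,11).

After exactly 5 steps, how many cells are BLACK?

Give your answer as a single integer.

Step 1: on WHITE (3,3): turn R to W, flip to black, move to (3,2). |black|=3
Step 2: on WHITE (3,2): turn R to N, flip to black, move to (2,2). |black|=4
Step 3: on BLACK (2,2): turn L to W, flip to white, move to (2,1). |black|=3
Step 4: on WHITE (2,1): turn R to N, flip to black, move to (1,1). |black|=4
Step 5: on WHITE (1,1): turn R to E, flip to black, move to (1,2). |black|=5

Answer: 5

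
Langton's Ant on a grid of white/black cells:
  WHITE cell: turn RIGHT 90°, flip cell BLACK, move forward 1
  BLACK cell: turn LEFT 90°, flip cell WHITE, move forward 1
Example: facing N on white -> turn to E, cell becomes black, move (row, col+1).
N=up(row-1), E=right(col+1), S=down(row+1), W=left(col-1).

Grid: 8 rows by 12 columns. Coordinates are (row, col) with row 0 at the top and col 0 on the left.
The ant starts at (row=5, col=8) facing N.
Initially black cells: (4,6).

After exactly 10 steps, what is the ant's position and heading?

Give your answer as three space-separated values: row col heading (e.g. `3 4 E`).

Step 1: on WHITE (5,8): turn R to E, flip to black, move to (5,9). |black|=2
Step 2: on WHITE (5,9): turn R to S, flip to black, move to (6,9). |black|=3
Step 3: on WHITE (6,9): turn R to W, flip to black, move to (6,8). |black|=4
Step 4: on WHITE (6,8): turn R to N, flip to black, move to (5,8). |black|=5
Step 5: on BLACK (5,8): turn L to W, flip to white, move to (5,7). |black|=4
Step 6: on WHITE (5,7): turn R to N, flip to black, move to (4,7). |black|=5
Step 7: on WHITE (4,7): turn R to E, flip to black, move to (4,8). |black|=6
Step 8: on WHITE (4,8): turn R to S, flip to black, move to (5,8). |black|=7
Step 9: on WHITE (5,8): turn R to W, flip to black, move to (5,7). |black|=8
Step 10: on BLACK (5,7): turn L to S, flip to white, move to (6,7). |black|=7

Answer: 6 7 S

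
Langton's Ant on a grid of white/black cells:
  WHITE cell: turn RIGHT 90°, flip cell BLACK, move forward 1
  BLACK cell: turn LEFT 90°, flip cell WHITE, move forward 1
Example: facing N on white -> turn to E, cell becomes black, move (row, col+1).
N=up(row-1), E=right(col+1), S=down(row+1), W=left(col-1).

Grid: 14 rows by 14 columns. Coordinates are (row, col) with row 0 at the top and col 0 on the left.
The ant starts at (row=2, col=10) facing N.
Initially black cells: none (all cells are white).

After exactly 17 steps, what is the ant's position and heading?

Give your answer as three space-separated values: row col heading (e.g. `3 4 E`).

Step 1: on WHITE (2,10): turn R to E, flip to black, move to (2,11). |black|=1
Step 2: on WHITE (2,11): turn R to S, flip to black, move to (3,11). |black|=2
Step 3: on WHITE (3,11): turn R to W, flip to black, move to (3,10). |black|=3
Step 4: on WHITE (3,10): turn R to N, flip to black, move to (2,10). |black|=4
Step 5: on BLACK (2,10): turn L to W, flip to white, move to (2,9). |black|=3
Step 6: on WHITE (2,9): turn R to N, flip to black, move to (1,9). |black|=4
Step 7: on WHITE (1,9): turn R to E, flip to black, move to (1,10). |black|=5
Step 8: on WHITE (1,10): turn R to S, flip to black, move to (2,10). |black|=6
Step 9: on WHITE (2,10): turn R to W, flip to black, move to (2,9). |black|=7
Step 10: on BLACK (2,9): turn L to S, flip to white, move to (3,9). |black|=6
Step 11: on WHITE (3,9): turn R to W, flip to black, move to (3,8). |black|=7
Step 12: on WHITE (3,8): turn R to N, flip to black, move to (2,8). |black|=8
Step 13: on WHITE (2,8): turn R to E, flip to black, move to (2,9). |black|=9
Step 14: on WHITE (2,9): turn R to S, flip to black, move to (3,9). |black|=10
Step 15: on BLACK (3,9): turn L to E, flip to white, move to (3,10). |black|=9
Step 16: on BLACK (3,10): turn L to N, flip to white, move to (2,10). |black|=8
Step 17: on BLACK (2,10): turn L to W, flip to white, move to (2,9). |black|=7

Answer: 2 9 W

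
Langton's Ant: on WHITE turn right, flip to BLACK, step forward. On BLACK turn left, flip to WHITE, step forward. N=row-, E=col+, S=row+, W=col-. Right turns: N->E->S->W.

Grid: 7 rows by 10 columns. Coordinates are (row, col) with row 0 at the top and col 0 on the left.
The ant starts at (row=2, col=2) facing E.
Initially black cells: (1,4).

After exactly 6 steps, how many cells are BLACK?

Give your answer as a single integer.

Answer: 5

Derivation:
Step 1: on WHITE (2,2): turn R to S, flip to black, move to (3,2). |black|=2
Step 2: on WHITE (3,2): turn R to W, flip to black, move to (3,1). |black|=3
Step 3: on WHITE (3,1): turn R to N, flip to black, move to (2,1). |black|=4
Step 4: on WHITE (2,1): turn R to E, flip to black, move to (2,2). |black|=5
Step 5: on BLACK (2,2): turn L to N, flip to white, move to (1,2). |black|=4
Step 6: on WHITE (1,2): turn R to E, flip to black, move to (1,3). |black|=5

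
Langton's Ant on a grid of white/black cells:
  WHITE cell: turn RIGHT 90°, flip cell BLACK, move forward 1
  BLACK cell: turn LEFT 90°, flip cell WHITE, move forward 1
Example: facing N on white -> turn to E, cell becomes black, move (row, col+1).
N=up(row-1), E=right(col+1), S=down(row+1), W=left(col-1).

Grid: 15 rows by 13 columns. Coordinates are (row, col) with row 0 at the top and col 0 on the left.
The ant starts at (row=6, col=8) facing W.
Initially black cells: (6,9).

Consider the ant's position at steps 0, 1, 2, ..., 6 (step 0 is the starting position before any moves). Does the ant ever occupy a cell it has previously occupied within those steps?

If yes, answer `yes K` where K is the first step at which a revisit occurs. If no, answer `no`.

Answer: no

Derivation:
Step 1: on WHITE (6,8): turn R to N, flip to black, move to (5,8). |black|=2 — new cell
Step 2: on WHITE (5,8): turn R to E, flip to black, move to (5,9). |black|=3 — new cell
Step 3: on WHITE (5,9): turn R to S, flip to black, move to (6,9). |black|=4 — new cell
Step 4: on BLACK (6,9): turn L to E, flip to white, move to (6,10). |black|=3 — new cell
Step 5: on WHITE (6,10): turn R to S, flip to black, move to (7,10). |black|=4 — new cell
Step 6: on WHITE (7,10): turn R to W, flip to black, move to (7,9). |black|=5 — new cell
No revisit within 6 steps.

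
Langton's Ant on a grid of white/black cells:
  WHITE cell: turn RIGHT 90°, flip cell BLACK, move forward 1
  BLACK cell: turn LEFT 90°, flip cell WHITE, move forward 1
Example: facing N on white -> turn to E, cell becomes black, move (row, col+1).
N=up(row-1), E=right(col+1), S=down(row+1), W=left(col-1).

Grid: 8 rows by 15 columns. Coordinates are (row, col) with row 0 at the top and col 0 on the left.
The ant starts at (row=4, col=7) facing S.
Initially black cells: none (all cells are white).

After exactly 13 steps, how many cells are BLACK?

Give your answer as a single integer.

Answer: 9

Derivation:
Step 1: on WHITE (4,7): turn R to W, flip to black, move to (4,6). |black|=1
Step 2: on WHITE (4,6): turn R to N, flip to black, move to (3,6). |black|=2
Step 3: on WHITE (3,6): turn R to E, flip to black, move to (3,7). |black|=3
Step 4: on WHITE (3,7): turn R to S, flip to black, move to (4,7). |black|=4
Step 5: on BLACK (4,7): turn L to E, flip to white, move to (4,8). |black|=3
Step 6: on WHITE (4,8): turn R to S, flip to black, move to (5,8). |black|=4
Step 7: on WHITE (5,8): turn R to W, flip to black, move to (5,7). |black|=5
Step 8: on WHITE (5,7): turn R to N, flip to black, move to (4,7). |black|=6
Step 9: on WHITE (4,7): turn R to E, flip to black, move to (4,8). |black|=7
Step 10: on BLACK (4,8): turn L to N, flip to white, move to (3,8). |black|=6
Step 11: on WHITE (3,8): turn R to E, flip to black, move to (3,9). |black|=7
Step 12: on WHITE (3,9): turn R to S, flip to black, move to (4,9). |black|=8
Step 13: on WHITE (4,9): turn R to W, flip to black, move to (4,8). |black|=9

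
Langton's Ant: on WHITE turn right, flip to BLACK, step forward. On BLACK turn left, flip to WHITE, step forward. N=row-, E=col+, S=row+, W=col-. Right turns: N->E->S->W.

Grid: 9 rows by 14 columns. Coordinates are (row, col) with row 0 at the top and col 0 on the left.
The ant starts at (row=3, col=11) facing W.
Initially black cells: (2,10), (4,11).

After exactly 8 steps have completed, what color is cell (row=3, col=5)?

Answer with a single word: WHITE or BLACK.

Answer: WHITE

Derivation:
Step 1: on WHITE (3,11): turn R to N, flip to black, move to (2,11). |black|=3
Step 2: on WHITE (2,11): turn R to E, flip to black, move to (2,12). |black|=4
Step 3: on WHITE (2,12): turn R to S, flip to black, move to (3,12). |black|=5
Step 4: on WHITE (3,12): turn R to W, flip to black, move to (3,11). |black|=6
Step 5: on BLACK (3,11): turn L to S, flip to white, move to (4,11). |black|=5
Step 6: on BLACK (4,11): turn L to E, flip to white, move to (4,12). |black|=4
Step 7: on WHITE (4,12): turn R to S, flip to black, move to (5,12). |black|=5
Step 8: on WHITE (5,12): turn R to W, flip to black, move to (5,11). |black|=6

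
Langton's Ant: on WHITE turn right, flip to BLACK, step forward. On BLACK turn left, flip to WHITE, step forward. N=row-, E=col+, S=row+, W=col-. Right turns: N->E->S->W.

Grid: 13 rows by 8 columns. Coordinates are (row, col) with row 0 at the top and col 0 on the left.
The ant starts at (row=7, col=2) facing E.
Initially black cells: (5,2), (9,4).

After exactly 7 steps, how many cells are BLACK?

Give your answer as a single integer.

Answer: 7

Derivation:
Step 1: on WHITE (7,2): turn R to S, flip to black, move to (8,2). |black|=3
Step 2: on WHITE (8,2): turn R to W, flip to black, move to (8,1). |black|=4
Step 3: on WHITE (8,1): turn R to N, flip to black, move to (7,1). |black|=5
Step 4: on WHITE (7,1): turn R to E, flip to black, move to (7,2). |black|=6
Step 5: on BLACK (7,2): turn L to N, flip to white, move to (6,2). |black|=5
Step 6: on WHITE (6,2): turn R to E, flip to black, move to (6,3). |black|=6
Step 7: on WHITE (6,3): turn R to S, flip to black, move to (7,3). |black|=7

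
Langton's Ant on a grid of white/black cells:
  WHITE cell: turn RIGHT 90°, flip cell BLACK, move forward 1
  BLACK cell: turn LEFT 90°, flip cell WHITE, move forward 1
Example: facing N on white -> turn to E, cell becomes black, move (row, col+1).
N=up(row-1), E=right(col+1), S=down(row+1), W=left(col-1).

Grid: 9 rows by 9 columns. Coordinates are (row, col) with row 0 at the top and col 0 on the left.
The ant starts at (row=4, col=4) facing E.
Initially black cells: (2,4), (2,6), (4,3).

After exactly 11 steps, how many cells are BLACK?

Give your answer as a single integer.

Answer: 10

Derivation:
Step 1: on WHITE (4,4): turn R to S, flip to black, move to (5,4). |black|=4
Step 2: on WHITE (5,4): turn R to W, flip to black, move to (5,3). |black|=5
Step 3: on WHITE (5,3): turn R to N, flip to black, move to (4,3). |black|=6
Step 4: on BLACK (4,3): turn L to W, flip to white, move to (4,2). |black|=5
Step 5: on WHITE (4,2): turn R to N, flip to black, move to (3,2). |black|=6
Step 6: on WHITE (3,2): turn R to E, flip to black, move to (3,3). |black|=7
Step 7: on WHITE (3,3): turn R to S, flip to black, move to (4,3). |black|=8
Step 8: on WHITE (4,3): turn R to W, flip to black, move to (4,2). |black|=9
Step 9: on BLACK (4,2): turn L to S, flip to white, move to (5,2). |black|=8
Step 10: on WHITE (5,2): turn R to W, flip to black, move to (5,1). |black|=9
Step 11: on WHITE (5,1): turn R to N, flip to black, move to (4,1). |black|=10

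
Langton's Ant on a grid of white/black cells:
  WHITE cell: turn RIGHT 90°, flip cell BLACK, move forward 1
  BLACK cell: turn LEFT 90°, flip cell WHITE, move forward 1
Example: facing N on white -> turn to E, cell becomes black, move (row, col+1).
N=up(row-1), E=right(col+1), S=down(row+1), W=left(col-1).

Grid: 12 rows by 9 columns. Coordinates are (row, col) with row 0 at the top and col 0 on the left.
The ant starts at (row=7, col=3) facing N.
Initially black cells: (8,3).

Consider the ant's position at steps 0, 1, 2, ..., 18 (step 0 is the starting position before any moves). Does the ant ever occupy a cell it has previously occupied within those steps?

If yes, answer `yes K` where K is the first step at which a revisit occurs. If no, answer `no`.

Step 1: on WHITE (7,3): turn R to E, flip to black, move to (7,4). |black|=2 — new cell
Step 2: on WHITE (7,4): turn R to S, flip to black, move to (8,4). |black|=3 — new cell
Step 3: on WHITE (8,4): turn R to W, flip to black, move to (8,3). |black|=4 — new cell
Step 4: on BLACK (8,3): turn L to S, flip to white, move to (9,3). |black|=3 — new cell
Step 5: on WHITE (9,3): turn R to W, flip to black, move to (9,2). |black|=4 — new cell
Step 6: on WHITE (9,2): turn R to N, flip to black, move to (8,2). |black|=5 — new cell
Step 7: on WHITE (8,2): turn R to E, flip to black, move to (8,3). |black|=6 — REVISIT

Answer: yes 7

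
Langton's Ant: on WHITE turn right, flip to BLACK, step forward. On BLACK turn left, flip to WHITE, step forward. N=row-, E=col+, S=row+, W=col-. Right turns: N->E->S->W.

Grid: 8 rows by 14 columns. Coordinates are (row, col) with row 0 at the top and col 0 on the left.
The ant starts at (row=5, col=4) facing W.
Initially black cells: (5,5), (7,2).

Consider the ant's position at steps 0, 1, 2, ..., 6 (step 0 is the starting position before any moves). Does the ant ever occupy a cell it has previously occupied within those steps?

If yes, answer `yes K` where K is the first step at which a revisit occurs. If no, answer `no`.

Answer: no

Derivation:
Step 1: on WHITE (5,4): turn R to N, flip to black, move to (4,4). |black|=3 — new cell
Step 2: on WHITE (4,4): turn R to E, flip to black, move to (4,5). |black|=4 — new cell
Step 3: on WHITE (4,5): turn R to S, flip to black, move to (5,5). |black|=5 — new cell
Step 4: on BLACK (5,5): turn L to E, flip to white, move to (5,6). |black|=4 — new cell
Step 5: on WHITE (5,6): turn R to S, flip to black, move to (6,6). |black|=5 — new cell
Step 6: on WHITE (6,6): turn R to W, flip to black, move to (6,5). |black|=6 — new cell
No revisit within 6 steps.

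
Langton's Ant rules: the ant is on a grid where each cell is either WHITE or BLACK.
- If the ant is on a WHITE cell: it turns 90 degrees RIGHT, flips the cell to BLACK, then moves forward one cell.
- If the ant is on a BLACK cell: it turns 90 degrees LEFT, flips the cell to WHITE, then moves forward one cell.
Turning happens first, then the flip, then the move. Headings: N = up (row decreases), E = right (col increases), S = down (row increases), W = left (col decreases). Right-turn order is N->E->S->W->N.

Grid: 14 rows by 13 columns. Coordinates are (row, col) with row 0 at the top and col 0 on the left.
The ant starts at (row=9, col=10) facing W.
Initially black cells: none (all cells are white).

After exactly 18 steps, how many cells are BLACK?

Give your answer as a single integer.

Step 1: on WHITE (9,10): turn R to N, flip to black, move to (8,10). |black|=1
Step 2: on WHITE (8,10): turn R to E, flip to black, move to (8,11). |black|=2
Step 3: on WHITE (8,11): turn R to S, flip to black, move to (9,11). |black|=3
Step 4: on WHITE (9,11): turn R to W, flip to black, move to (9,10). |black|=4
Step 5: on BLACK (9,10): turn L to S, flip to white, move to (10,10). |black|=3
Step 6: on WHITE (10,10): turn R to W, flip to black, move to (10,9). |black|=4
Step 7: on WHITE (10,9): turn R to N, flip to black, move to (9,9). |black|=5
Step 8: on WHITE (9,9): turn R to E, flip to black, move to (9,10). |black|=6
Step 9: on WHITE (9,10): turn R to S, flip to black, move to (10,10). |black|=7
Step 10: on BLACK (10,10): turn L to E, flip to white, move to (10,11). |black|=6
Step 11: on WHITE (10,11): turn R to S, flip to black, move to (11,11). |black|=7
Step 12: on WHITE (11,11): turn R to W, flip to black, move to (11,10). |black|=8
Step 13: on WHITE (11,10): turn R to N, flip to black, move to (10,10). |black|=9
Step 14: on WHITE (10,10): turn R to E, flip to black, move to (10,11). |black|=10
Step 15: on BLACK (10,11): turn L to N, flip to white, move to (9,11). |black|=9
Step 16: on BLACK (9,11): turn L to W, flip to white, move to (9,10). |black|=8
Step 17: on BLACK (9,10): turn L to S, flip to white, move to (10,10). |black|=7
Step 18: on BLACK (10,10): turn L to E, flip to white, move to (10,11). |black|=6

Answer: 6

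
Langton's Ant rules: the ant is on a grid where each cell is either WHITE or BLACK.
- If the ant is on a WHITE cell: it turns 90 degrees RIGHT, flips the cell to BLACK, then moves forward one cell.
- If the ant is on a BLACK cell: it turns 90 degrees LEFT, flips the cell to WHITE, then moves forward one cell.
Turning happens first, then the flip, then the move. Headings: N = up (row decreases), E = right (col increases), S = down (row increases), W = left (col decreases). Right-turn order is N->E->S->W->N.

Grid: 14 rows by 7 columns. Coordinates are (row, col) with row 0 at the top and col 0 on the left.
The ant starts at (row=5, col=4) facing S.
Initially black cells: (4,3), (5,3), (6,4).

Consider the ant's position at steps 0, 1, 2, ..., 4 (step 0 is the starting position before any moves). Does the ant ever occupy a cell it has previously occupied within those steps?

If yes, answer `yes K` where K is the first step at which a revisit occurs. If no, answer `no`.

Answer: no

Derivation:
Step 1: on WHITE (5,4): turn R to W, flip to black, move to (5,3). |black|=4 — new cell
Step 2: on BLACK (5,3): turn L to S, flip to white, move to (6,3). |black|=3 — new cell
Step 3: on WHITE (6,3): turn R to W, flip to black, move to (6,2). |black|=4 — new cell
Step 4: on WHITE (6,2): turn R to N, flip to black, move to (5,2). |black|=5 — new cell
No revisit within 4 steps.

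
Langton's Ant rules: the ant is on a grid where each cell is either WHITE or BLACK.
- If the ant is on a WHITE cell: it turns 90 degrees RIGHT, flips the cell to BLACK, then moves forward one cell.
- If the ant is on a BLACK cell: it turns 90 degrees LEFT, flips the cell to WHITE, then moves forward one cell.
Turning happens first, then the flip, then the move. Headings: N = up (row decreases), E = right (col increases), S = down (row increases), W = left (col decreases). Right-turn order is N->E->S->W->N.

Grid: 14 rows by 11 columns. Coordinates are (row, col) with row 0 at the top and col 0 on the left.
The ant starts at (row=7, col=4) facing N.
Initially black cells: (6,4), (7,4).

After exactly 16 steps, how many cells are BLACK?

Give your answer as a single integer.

Step 1: on BLACK (7,4): turn L to W, flip to white, move to (7,3). |black|=1
Step 2: on WHITE (7,3): turn R to N, flip to black, move to (6,3). |black|=2
Step 3: on WHITE (6,3): turn R to E, flip to black, move to (6,4). |black|=3
Step 4: on BLACK (6,4): turn L to N, flip to white, move to (5,4). |black|=2
Step 5: on WHITE (5,4): turn R to E, flip to black, move to (5,5). |black|=3
Step 6: on WHITE (5,5): turn R to S, flip to black, move to (6,5). |black|=4
Step 7: on WHITE (6,5): turn R to W, flip to black, move to (6,4). |black|=5
Step 8: on WHITE (6,4): turn R to N, flip to black, move to (5,4). |black|=6
Step 9: on BLACK (5,4): turn L to W, flip to white, move to (5,3). |black|=5
Step 10: on WHITE (5,3): turn R to N, flip to black, move to (4,3). |black|=6
Step 11: on WHITE (4,3): turn R to E, flip to black, move to (4,4). |black|=7
Step 12: on WHITE (4,4): turn R to S, flip to black, move to (5,4). |black|=8
Step 13: on WHITE (5,4): turn R to W, flip to black, move to (5,3). |black|=9
Step 14: on BLACK (5,3): turn L to S, flip to white, move to (6,3). |black|=8
Step 15: on BLACK (6,3): turn L to E, flip to white, move to (6,4). |black|=7
Step 16: on BLACK (6,4): turn L to N, flip to white, move to (5,4). |black|=6

Answer: 6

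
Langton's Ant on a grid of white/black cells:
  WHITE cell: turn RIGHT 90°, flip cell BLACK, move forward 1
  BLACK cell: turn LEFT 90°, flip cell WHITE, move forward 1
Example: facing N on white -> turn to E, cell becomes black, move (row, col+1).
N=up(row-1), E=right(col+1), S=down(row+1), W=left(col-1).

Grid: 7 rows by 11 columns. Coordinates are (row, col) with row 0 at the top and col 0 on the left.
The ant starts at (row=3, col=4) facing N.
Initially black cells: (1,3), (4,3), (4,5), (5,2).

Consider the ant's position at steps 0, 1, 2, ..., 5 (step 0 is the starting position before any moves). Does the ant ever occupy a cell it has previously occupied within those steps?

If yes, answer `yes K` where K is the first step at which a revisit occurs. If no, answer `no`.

Answer: no

Derivation:
Step 1: on WHITE (3,4): turn R to E, flip to black, move to (3,5). |black|=5 — new cell
Step 2: on WHITE (3,5): turn R to S, flip to black, move to (4,5). |black|=6 — new cell
Step 3: on BLACK (4,5): turn L to E, flip to white, move to (4,6). |black|=5 — new cell
Step 4: on WHITE (4,6): turn R to S, flip to black, move to (5,6). |black|=6 — new cell
Step 5: on WHITE (5,6): turn R to W, flip to black, move to (5,5). |black|=7 — new cell
No revisit within 5 steps.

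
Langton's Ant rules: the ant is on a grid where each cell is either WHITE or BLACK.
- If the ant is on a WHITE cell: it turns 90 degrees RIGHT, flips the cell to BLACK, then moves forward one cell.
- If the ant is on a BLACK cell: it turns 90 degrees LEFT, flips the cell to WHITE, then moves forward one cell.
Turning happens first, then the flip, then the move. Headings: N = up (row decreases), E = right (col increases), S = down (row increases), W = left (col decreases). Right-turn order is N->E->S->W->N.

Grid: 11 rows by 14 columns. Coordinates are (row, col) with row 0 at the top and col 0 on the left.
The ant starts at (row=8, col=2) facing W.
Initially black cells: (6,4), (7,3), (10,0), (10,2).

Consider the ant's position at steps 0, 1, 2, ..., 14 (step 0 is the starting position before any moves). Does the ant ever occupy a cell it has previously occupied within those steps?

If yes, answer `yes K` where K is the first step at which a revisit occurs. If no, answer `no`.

Answer: yes 8

Derivation:
Step 1: on WHITE (8,2): turn R to N, flip to black, move to (7,2). |black|=5 — new cell
Step 2: on WHITE (7,2): turn R to E, flip to black, move to (7,3). |black|=6 — new cell
Step 3: on BLACK (7,3): turn L to N, flip to white, move to (6,3). |black|=5 — new cell
Step 4: on WHITE (6,3): turn R to E, flip to black, move to (6,4). |black|=6 — new cell
Step 5: on BLACK (6,4): turn L to N, flip to white, move to (5,4). |black|=5 — new cell
Step 6: on WHITE (5,4): turn R to E, flip to black, move to (5,5). |black|=6 — new cell
Step 7: on WHITE (5,5): turn R to S, flip to black, move to (6,5). |black|=7 — new cell
Step 8: on WHITE (6,5): turn R to W, flip to black, move to (6,4). |black|=8 — REVISIT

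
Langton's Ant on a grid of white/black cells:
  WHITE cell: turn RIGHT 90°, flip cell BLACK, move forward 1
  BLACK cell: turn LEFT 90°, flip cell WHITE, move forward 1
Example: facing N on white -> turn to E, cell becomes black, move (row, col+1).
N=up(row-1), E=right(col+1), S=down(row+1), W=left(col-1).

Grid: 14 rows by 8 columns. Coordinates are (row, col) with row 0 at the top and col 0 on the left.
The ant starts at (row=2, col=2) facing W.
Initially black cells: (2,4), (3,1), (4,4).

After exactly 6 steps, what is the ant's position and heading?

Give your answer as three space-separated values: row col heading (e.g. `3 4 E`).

Answer: 3 1 W

Derivation:
Step 1: on WHITE (2,2): turn R to N, flip to black, move to (1,2). |black|=4
Step 2: on WHITE (1,2): turn R to E, flip to black, move to (1,3). |black|=5
Step 3: on WHITE (1,3): turn R to S, flip to black, move to (2,3). |black|=6
Step 4: on WHITE (2,3): turn R to W, flip to black, move to (2,2). |black|=7
Step 5: on BLACK (2,2): turn L to S, flip to white, move to (3,2). |black|=6
Step 6: on WHITE (3,2): turn R to W, flip to black, move to (3,1). |black|=7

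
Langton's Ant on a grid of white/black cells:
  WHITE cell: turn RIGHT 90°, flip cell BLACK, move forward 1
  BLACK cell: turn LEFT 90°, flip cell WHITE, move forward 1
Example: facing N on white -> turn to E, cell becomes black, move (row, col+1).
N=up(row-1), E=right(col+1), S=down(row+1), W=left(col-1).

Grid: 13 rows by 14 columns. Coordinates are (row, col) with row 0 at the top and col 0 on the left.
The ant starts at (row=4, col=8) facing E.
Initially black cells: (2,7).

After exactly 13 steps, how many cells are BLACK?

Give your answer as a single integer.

Step 1: on WHITE (4,8): turn R to S, flip to black, move to (5,8). |black|=2
Step 2: on WHITE (5,8): turn R to W, flip to black, move to (5,7). |black|=3
Step 3: on WHITE (5,7): turn R to N, flip to black, move to (4,7). |black|=4
Step 4: on WHITE (4,7): turn R to E, flip to black, move to (4,8). |black|=5
Step 5: on BLACK (4,8): turn L to N, flip to white, move to (3,8). |black|=4
Step 6: on WHITE (3,8): turn R to E, flip to black, move to (3,9). |black|=5
Step 7: on WHITE (3,9): turn R to S, flip to black, move to (4,9). |black|=6
Step 8: on WHITE (4,9): turn R to W, flip to black, move to (4,8). |black|=7
Step 9: on WHITE (4,8): turn R to N, flip to black, move to (3,8). |black|=8
Step 10: on BLACK (3,8): turn L to W, flip to white, move to (3,7). |black|=7
Step 11: on WHITE (3,7): turn R to N, flip to black, move to (2,7). |black|=8
Step 12: on BLACK (2,7): turn L to W, flip to white, move to (2,6). |black|=7
Step 13: on WHITE (2,6): turn R to N, flip to black, move to (1,6). |black|=8

Answer: 8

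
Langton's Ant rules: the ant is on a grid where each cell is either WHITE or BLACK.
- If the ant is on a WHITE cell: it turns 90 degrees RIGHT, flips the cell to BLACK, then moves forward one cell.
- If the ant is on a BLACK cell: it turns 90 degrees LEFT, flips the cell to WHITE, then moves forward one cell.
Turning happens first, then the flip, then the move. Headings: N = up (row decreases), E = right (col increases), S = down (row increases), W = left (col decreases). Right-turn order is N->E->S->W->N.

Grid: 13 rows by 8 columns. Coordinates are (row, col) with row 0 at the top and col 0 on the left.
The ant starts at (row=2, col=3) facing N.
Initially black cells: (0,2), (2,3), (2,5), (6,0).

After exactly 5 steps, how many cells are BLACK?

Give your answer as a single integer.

Step 1: on BLACK (2,3): turn L to W, flip to white, move to (2,2). |black|=3
Step 2: on WHITE (2,2): turn R to N, flip to black, move to (1,2). |black|=4
Step 3: on WHITE (1,2): turn R to E, flip to black, move to (1,3). |black|=5
Step 4: on WHITE (1,3): turn R to S, flip to black, move to (2,3). |black|=6
Step 5: on WHITE (2,3): turn R to W, flip to black, move to (2,2). |black|=7

Answer: 7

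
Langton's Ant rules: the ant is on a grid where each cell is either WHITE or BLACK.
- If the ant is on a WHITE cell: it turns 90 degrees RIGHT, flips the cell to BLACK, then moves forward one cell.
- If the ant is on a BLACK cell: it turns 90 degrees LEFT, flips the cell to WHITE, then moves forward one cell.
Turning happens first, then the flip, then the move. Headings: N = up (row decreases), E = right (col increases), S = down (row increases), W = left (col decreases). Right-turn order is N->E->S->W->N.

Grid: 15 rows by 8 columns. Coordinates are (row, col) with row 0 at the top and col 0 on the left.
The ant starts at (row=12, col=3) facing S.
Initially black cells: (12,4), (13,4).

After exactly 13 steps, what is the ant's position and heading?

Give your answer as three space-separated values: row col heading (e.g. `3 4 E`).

Answer: 12 2 W

Derivation:
Step 1: on WHITE (12,3): turn R to W, flip to black, move to (12,2). |black|=3
Step 2: on WHITE (12,2): turn R to N, flip to black, move to (11,2). |black|=4
Step 3: on WHITE (11,2): turn R to E, flip to black, move to (11,3). |black|=5
Step 4: on WHITE (11,3): turn R to S, flip to black, move to (12,3). |black|=6
Step 5: on BLACK (12,3): turn L to E, flip to white, move to (12,4). |black|=5
Step 6: on BLACK (12,4): turn L to N, flip to white, move to (11,4). |black|=4
Step 7: on WHITE (11,4): turn R to E, flip to black, move to (11,5). |black|=5
Step 8: on WHITE (11,5): turn R to S, flip to black, move to (12,5). |black|=6
Step 9: on WHITE (12,5): turn R to W, flip to black, move to (12,4). |black|=7
Step 10: on WHITE (12,4): turn R to N, flip to black, move to (11,4). |black|=8
Step 11: on BLACK (11,4): turn L to W, flip to white, move to (11,3). |black|=7
Step 12: on BLACK (11,3): turn L to S, flip to white, move to (12,3). |black|=6
Step 13: on WHITE (12,3): turn R to W, flip to black, move to (12,2). |black|=7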